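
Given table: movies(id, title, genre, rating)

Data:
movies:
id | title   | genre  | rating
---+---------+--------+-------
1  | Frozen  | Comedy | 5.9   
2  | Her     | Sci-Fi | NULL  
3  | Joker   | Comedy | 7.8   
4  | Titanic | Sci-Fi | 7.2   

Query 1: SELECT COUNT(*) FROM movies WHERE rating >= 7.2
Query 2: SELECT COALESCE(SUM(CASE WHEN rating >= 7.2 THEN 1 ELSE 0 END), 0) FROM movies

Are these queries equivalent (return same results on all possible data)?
Yes, equivalent

Both queries return: [(2,)]

Reason: COUNT with WHERE vs conditional SUM (COALESCE handles empty-table NULL)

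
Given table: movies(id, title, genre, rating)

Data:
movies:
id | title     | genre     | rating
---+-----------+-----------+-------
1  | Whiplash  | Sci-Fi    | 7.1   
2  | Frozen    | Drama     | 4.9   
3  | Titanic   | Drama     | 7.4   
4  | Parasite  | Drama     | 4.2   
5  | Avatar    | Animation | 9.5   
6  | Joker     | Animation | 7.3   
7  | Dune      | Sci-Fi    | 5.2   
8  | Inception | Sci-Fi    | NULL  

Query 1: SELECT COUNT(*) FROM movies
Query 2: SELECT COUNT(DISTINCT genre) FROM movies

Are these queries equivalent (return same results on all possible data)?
No, not equivalent

Query 1 returns: [(8,)]
Query 2 returns: [(3,)]

Reason: COUNT(*) counts rows, COUNT(DISTINCT genre) counts unique genres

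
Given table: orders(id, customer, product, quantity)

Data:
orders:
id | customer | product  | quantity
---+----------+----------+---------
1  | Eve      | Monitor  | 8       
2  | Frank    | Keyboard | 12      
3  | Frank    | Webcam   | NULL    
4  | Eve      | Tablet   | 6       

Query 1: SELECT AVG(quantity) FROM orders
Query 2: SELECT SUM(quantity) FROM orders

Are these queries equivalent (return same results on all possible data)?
No, not equivalent

Query 1 returns: [(8.666666666666666,)]
Query 2 returns: [(26,)]

Reason: AVG vs SUM give different aggregate values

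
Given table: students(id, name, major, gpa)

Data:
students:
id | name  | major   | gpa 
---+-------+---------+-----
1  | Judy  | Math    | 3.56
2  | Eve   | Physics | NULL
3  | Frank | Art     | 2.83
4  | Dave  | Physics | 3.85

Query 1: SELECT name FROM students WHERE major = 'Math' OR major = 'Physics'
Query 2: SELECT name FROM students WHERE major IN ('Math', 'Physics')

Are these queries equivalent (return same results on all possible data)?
Yes, equivalent

Both queries return: [('Dave',), ('Eve',), ('Judy',)]

Reason: OR vs IN are equivalent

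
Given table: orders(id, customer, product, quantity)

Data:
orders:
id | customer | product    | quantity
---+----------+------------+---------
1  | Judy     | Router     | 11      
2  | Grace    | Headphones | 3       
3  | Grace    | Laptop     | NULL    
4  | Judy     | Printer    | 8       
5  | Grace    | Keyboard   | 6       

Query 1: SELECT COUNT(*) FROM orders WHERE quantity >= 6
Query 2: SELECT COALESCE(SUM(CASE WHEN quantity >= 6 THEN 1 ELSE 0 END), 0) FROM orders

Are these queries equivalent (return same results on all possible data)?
Yes, equivalent

Both queries return: [(3,)]

Reason: COUNT with WHERE vs conditional SUM (COALESCE handles empty-table NULL)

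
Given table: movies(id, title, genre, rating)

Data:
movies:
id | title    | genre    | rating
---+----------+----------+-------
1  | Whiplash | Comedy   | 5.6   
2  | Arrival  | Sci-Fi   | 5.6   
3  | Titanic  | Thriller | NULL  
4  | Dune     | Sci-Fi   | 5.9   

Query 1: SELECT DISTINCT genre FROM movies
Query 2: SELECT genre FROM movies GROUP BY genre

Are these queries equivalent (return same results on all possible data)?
Yes, equivalent

Both queries return: [('Comedy',), ('Sci-Fi',), ('Thriller',)]

Reason: Both get unique genres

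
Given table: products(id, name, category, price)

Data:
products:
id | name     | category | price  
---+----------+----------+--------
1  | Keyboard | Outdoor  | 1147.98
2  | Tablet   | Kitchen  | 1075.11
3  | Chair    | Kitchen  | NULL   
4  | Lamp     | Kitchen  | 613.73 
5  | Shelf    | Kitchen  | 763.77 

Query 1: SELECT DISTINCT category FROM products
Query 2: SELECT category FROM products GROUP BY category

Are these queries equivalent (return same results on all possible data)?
Yes, equivalent

Both queries return: [('Kitchen',), ('Outdoor',)]

Reason: Both get unique categorys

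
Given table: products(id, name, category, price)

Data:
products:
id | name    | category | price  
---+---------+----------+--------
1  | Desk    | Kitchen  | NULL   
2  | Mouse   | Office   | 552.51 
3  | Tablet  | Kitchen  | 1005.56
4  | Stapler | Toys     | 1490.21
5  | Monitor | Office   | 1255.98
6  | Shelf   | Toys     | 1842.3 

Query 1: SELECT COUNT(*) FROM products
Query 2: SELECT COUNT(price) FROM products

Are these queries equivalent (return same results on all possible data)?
No, not equivalent

Query 1 returns: [(6,)]
Query 2 returns: [(5,)]

Reason: COUNT(*) includes NULLs, COUNT(column) excludes them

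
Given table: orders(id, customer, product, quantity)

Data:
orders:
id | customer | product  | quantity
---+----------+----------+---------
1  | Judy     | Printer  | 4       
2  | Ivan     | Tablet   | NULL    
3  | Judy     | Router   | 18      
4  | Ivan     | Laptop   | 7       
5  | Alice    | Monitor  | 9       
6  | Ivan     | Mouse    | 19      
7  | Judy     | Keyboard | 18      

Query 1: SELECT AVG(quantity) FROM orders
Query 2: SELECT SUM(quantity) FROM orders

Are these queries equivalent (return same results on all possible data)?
No, not equivalent

Query 1 returns: [(12.5,)]
Query 2 returns: [(75,)]

Reason: AVG vs SUM give different aggregate values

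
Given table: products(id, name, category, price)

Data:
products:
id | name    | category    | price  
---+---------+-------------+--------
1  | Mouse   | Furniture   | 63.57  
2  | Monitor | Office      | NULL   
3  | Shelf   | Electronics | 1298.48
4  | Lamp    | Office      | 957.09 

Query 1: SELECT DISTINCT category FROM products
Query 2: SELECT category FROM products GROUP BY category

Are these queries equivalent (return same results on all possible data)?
Yes, equivalent

Both queries return: [('Electronics',), ('Furniture',), ('Office',)]

Reason: Both get unique categorys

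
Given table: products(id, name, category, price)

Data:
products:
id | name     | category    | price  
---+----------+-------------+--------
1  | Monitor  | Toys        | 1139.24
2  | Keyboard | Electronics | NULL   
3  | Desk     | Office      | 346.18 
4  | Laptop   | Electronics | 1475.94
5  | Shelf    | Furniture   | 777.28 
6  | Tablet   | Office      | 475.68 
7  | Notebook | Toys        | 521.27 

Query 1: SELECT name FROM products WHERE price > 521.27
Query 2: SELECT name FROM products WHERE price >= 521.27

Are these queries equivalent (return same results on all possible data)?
No, not equivalent

Query 1 returns: [('Monitor',), ('Laptop',), ('Shelf',)]
Query 2 returns: [('Monitor',), ('Laptop',), ('Shelf',), ('Notebook',)]

Reason: > vs >= gives different results when price = 521.27 exists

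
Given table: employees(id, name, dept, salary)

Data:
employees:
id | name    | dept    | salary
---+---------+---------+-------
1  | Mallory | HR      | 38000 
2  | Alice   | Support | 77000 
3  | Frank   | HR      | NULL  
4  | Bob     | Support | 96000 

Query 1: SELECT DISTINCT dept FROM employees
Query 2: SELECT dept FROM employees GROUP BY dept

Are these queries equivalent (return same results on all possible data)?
Yes, equivalent

Both queries return: [('HR',), ('Support',)]

Reason: Both get unique depts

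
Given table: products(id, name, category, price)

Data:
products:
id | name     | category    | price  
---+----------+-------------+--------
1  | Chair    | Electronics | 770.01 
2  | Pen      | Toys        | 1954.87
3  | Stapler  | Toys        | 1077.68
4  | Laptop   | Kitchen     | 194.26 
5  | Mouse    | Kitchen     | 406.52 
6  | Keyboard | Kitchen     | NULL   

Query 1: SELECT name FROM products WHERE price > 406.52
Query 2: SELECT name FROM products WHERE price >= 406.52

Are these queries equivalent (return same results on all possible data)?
No, not equivalent

Query 1 returns: [('Chair',), ('Pen',), ('Stapler',)]
Query 2 returns: [('Chair',), ('Pen',), ('Stapler',), ('Mouse',)]

Reason: > vs >= gives different results when price = 406.52 exists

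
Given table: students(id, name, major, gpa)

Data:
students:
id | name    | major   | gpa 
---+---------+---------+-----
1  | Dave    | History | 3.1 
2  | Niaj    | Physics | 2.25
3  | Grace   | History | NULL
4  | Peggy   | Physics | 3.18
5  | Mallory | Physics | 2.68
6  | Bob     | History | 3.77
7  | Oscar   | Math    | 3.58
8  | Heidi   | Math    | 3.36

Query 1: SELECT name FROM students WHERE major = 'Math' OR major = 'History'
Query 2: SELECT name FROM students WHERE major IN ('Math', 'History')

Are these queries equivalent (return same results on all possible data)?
Yes, equivalent

Both queries return: [('Bob',), ('Dave',), ('Grace',), ('Heidi',), ('Oscar',)]

Reason: OR vs IN are equivalent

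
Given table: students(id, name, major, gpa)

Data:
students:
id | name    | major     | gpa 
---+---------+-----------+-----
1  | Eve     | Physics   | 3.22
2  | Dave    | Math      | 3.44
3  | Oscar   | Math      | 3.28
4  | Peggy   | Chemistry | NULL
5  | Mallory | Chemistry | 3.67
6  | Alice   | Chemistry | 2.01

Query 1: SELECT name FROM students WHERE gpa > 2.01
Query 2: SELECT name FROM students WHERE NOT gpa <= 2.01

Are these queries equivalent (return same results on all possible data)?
Yes, equivalent

Both queries return: [('Dave',), ('Eve',), ('Mallory',), ('Oscar',)]

Reason: Both filter gpa > 2.01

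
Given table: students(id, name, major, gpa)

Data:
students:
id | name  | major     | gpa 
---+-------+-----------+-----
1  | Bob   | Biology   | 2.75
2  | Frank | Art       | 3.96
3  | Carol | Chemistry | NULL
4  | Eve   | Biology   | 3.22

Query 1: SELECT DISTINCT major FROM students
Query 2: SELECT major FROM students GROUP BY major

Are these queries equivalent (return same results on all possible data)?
Yes, equivalent

Both queries return: [('Art',), ('Biology',), ('Chemistry',)]

Reason: Both get unique majors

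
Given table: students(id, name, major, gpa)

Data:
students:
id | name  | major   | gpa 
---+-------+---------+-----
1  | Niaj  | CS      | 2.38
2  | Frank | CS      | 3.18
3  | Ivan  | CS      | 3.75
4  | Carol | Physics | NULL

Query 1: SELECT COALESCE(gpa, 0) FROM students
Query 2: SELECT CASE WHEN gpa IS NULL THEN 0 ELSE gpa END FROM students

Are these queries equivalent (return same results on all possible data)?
Yes, equivalent

Both queries return: [(0,), (2.38,), (3.18,), (3.75,)]

Reason: COALESCE vs CASE for NULL handling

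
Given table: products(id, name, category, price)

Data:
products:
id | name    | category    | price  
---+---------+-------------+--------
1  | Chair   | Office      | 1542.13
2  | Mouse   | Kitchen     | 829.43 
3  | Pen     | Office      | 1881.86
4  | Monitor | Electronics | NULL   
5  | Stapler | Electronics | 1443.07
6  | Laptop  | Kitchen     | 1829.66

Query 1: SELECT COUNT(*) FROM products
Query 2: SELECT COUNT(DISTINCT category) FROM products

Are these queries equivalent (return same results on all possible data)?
No, not equivalent

Query 1 returns: [(6,)]
Query 2 returns: [(3,)]

Reason: COUNT(*) counts rows, COUNT(DISTINCT category) counts unique categorys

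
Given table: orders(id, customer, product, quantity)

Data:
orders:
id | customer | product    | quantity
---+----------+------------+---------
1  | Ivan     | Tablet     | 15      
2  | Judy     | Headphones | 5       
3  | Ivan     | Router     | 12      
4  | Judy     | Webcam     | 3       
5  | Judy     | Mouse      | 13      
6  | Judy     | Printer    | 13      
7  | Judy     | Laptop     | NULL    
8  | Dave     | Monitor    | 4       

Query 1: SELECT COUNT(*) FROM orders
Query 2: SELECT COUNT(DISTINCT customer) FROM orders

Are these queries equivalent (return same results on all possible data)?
No, not equivalent

Query 1 returns: [(8,)]
Query 2 returns: [(3,)]

Reason: COUNT(*) counts rows, COUNT(DISTINCT customer) counts unique customers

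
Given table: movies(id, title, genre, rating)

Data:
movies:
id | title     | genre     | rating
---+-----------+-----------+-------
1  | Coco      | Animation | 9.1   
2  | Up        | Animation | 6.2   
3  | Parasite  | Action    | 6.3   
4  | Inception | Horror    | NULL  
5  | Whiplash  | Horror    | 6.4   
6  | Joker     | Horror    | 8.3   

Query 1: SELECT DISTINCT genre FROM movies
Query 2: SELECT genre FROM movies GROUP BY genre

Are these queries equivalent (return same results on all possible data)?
Yes, equivalent

Both queries return: [('Action',), ('Animation',), ('Horror',)]

Reason: Both get unique genres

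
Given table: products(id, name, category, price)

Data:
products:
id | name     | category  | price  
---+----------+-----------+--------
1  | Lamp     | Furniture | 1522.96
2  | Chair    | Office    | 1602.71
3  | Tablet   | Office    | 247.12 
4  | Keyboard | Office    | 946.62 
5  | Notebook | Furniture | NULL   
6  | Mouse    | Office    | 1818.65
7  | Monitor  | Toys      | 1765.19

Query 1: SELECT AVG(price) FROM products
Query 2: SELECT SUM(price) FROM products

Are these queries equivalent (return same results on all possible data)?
No, not equivalent

Query 1 returns: [(1317.2083333333333,)]
Query 2 returns: [(7903.25,)]

Reason: AVG vs SUM give different aggregate values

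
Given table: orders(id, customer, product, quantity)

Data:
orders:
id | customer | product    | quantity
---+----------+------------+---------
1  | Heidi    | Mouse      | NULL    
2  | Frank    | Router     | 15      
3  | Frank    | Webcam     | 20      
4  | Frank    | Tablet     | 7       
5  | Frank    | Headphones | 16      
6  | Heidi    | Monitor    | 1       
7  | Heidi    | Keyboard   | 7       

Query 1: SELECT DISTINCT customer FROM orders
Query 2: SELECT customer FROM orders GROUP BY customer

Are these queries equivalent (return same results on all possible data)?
Yes, equivalent

Both queries return: [('Frank',), ('Heidi',)]

Reason: Both get unique customers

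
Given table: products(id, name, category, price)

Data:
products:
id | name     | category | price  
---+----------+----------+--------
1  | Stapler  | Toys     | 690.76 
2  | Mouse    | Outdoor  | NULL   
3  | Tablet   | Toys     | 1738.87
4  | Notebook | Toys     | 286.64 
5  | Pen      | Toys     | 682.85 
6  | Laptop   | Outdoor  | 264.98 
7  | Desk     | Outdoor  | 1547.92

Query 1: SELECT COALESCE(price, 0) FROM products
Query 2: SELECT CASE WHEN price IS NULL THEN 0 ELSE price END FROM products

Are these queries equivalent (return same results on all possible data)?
Yes, equivalent

Both queries return: [(0,), (264.98,), (286.64,), (682.85,), (690.76,), (1547.92,), (1738.87,)]

Reason: COALESCE vs CASE for NULL handling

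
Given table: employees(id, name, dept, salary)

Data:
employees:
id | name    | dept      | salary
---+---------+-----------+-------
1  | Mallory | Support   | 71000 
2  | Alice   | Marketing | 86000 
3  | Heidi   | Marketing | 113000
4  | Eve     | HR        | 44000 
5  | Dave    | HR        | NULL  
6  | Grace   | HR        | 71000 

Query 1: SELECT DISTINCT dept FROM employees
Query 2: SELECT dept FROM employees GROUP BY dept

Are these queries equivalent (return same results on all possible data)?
Yes, equivalent

Both queries return: [('HR',), ('Marketing',), ('Support',)]

Reason: Both get unique depts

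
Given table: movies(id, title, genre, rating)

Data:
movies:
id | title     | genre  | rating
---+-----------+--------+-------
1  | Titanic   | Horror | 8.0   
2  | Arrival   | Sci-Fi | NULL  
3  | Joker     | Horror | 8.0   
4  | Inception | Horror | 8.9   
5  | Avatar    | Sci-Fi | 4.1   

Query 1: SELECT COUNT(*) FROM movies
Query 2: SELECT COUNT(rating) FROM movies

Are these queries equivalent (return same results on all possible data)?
No, not equivalent

Query 1 returns: [(5,)]
Query 2 returns: [(4,)]

Reason: COUNT(*) includes NULLs, COUNT(column) excludes them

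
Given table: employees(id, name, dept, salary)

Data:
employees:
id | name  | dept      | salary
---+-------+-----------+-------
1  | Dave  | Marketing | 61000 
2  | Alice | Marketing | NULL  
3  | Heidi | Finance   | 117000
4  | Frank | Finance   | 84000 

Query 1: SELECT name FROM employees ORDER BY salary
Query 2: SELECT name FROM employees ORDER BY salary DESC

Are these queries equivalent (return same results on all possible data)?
No, not equivalent

Query 1 returns: [('Alice',), ('Dave',), ('Frank',), ('Heidi',)]
Query 2 returns: [('Heidi',), ('Frank',), ('Dave',), ('Alice',)]

Reason: ASC vs DESC gives opposite ordering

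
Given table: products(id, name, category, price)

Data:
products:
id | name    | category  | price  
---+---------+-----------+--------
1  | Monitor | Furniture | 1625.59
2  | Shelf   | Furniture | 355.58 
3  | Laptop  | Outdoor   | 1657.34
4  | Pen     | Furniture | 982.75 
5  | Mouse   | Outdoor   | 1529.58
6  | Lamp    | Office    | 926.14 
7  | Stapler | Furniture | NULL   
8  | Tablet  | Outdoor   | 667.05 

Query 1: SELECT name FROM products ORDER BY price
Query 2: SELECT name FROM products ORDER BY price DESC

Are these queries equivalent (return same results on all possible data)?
No, not equivalent

Query 1 returns: [('Stapler',), ('Shelf',), ('Tablet',), ('Lamp',), ('Pen',), ('Mouse',), ('Monitor',), ('Laptop',)]
Query 2 returns: [('Laptop',), ('Monitor',), ('Mouse',), ('Pen',), ('Lamp',), ('Tablet',), ('Shelf',), ('Stapler',)]

Reason: ASC vs DESC gives opposite ordering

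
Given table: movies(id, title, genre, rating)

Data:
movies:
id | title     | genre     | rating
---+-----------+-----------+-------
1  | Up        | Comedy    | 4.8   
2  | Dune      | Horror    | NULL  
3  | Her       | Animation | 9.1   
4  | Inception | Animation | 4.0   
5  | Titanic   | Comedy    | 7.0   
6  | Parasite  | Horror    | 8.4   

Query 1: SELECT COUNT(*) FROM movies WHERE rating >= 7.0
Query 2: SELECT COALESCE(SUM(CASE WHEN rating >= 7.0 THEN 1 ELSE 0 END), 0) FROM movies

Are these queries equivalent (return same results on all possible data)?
Yes, equivalent

Both queries return: [(3,)]

Reason: COUNT with WHERE vs conditional SUM (COALESCE handles empty-table NULL)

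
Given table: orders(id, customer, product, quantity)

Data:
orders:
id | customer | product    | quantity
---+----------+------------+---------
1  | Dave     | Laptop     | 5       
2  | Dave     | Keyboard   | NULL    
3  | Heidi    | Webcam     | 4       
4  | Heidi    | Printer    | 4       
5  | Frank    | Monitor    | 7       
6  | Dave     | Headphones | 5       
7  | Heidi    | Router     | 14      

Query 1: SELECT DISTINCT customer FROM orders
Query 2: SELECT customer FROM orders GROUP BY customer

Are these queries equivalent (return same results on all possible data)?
Yes, equivalent

Both queries return: [('Dave',), ('Frank',), ('Heidi',)]

Reason: Both get unique customers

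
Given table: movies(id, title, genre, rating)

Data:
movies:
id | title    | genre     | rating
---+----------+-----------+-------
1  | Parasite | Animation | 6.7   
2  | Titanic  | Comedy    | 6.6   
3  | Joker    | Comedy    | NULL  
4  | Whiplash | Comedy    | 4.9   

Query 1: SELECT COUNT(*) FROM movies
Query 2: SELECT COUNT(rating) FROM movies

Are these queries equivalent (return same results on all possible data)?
No, not equivalent

Query 1 returns: [(4,)]
Query 2 returns: [(3,)]

Reason: COUNT(*) includes NULLs, COUNT(column) excludes them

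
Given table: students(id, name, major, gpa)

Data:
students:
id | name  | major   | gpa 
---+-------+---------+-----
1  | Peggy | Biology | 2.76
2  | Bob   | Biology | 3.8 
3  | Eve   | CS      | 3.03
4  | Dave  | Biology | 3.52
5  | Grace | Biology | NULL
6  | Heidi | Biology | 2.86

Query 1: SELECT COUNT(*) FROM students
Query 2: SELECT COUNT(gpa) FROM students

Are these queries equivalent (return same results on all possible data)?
No, not equivalent

Query 1 returns: [(6,)]
Query 2 returns: [(5,)]

Reason: COUNT(*) includes NULLs, COUNT(column) excludes them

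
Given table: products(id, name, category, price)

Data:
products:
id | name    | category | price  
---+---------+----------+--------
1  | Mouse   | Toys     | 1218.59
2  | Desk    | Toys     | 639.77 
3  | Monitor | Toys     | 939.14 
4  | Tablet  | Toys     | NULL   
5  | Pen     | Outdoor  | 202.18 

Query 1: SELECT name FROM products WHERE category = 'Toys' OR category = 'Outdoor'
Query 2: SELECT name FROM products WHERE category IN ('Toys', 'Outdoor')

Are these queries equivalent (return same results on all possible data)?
Yes, equivalent

Both queries return: [('Desk',), ('Monitor',), ('Mouse',), ('Pen',), ('Tablet',)]

Reason: OR vs IN are equivalent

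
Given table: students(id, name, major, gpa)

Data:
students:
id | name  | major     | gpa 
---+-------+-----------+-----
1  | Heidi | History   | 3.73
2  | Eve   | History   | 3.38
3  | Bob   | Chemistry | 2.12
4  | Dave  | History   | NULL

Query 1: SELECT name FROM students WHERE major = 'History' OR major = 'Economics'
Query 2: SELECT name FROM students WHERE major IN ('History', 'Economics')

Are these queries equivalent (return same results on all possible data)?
Yes, equivalent

Both queries return: [('Dave',), ('Eve',), ('Heidi',)]

Reason: OR vs IN are equivalent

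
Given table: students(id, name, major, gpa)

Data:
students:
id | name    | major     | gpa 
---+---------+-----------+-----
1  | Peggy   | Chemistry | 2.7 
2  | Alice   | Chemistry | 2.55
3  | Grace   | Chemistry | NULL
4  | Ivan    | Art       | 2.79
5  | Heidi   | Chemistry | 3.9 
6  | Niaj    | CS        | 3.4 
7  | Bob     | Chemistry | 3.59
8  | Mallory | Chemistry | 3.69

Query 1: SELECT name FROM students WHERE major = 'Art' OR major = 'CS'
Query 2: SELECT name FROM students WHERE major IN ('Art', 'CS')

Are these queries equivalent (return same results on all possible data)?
Yes, equivalent

Both queries return: [('Ivan',), ('Niaj',)]

Reason: OR vs IN are equivalent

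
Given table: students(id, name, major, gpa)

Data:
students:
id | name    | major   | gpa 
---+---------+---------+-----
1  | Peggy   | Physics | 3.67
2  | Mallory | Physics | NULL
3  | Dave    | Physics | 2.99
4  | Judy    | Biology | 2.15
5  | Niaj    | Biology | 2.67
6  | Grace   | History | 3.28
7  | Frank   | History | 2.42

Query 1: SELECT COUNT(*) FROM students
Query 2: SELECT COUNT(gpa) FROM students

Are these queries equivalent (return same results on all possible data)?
No, not equivalent

Query 1 returns: [(7,)]
Query 2 returns: [(6,)]

Reason: COUNT(*) includes NULLs, COUNT(column) excludes them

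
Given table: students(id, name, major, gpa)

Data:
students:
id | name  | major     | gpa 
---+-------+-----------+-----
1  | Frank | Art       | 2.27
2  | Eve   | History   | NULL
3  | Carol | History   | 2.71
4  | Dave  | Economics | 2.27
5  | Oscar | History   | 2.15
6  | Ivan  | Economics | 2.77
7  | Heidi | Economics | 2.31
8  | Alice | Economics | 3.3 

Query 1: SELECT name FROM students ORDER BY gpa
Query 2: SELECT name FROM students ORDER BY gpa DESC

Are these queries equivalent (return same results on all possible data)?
No, not equivalent

Query 1 returns: [('Eve',), ('Oscar',), ('Frank',), ('Dave',), ('Heidi',), ('Carol',), ('Ivan',), ('Alice',)]
Query 2 returns: [('Alice',), ('Ivan',), ('Carol',), ('Heidi',), ('Frank',), ('Dave',), ('Oscar',), ('Eve',)]

Reason: ASC vs DESC gives opposite ordering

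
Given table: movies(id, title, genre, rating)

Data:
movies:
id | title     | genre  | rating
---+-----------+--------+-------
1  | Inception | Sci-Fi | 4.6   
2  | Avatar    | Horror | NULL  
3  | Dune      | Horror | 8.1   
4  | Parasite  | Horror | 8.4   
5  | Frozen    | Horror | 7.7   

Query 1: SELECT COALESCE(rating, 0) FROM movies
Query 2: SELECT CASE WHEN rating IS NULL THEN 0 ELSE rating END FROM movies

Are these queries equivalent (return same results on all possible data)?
Yes, equivalent

Both queries return: [(0,), (4.6,), (7.7,), (8.1,), (8.4,)]

Reason: COALESCE vs CASE for NULL handling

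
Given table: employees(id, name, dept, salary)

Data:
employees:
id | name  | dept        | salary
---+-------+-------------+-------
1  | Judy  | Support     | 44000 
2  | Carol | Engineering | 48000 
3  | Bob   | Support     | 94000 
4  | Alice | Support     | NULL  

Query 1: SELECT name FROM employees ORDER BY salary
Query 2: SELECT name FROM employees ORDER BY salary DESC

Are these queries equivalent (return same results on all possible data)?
No, not equivalent

Query 1 returns: [('Alice',), ('Judy',), ('Carol',), ('Bob',)]
Query 2 returns: [('Bob',), ('Carol',), ('Judy',), ('Alice',)]

Reason: ASC vs DESC gives opposite ordering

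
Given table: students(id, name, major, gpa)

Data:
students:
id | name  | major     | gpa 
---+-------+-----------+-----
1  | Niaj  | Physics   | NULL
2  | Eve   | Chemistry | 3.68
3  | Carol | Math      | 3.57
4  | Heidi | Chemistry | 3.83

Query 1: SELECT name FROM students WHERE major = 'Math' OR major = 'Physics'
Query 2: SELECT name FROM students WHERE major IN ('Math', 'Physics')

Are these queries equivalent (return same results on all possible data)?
Yes, equivalent

Both queries return: [('Carol',), ('Niaj',)]

Reason: OR vs IN are equivalent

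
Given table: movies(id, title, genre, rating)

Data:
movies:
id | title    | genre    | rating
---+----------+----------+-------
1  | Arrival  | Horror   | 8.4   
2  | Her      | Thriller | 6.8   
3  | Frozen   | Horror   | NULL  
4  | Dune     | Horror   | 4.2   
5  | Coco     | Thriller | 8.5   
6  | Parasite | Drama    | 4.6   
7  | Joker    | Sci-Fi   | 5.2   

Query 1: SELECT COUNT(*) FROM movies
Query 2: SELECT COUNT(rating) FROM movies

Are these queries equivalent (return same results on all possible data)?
No, not equivalent

Query 1 returns: [(7,)]
Query 2 returns: [(6,)]

Reason: COUNT(*) includes NULLs, COUNT(column) excludes them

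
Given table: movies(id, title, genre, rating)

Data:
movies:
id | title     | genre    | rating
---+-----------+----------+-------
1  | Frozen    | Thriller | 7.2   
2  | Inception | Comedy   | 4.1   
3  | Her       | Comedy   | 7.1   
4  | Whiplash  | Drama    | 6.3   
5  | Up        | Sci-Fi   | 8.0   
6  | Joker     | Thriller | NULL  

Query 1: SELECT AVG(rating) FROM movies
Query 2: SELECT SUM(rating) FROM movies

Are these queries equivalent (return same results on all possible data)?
No, not equivalent

Query 1 returns: [(6.540000000000001,)]
Query 2 returns: [(32.7,)]

Reason: AVG vs SUM give different aggregate values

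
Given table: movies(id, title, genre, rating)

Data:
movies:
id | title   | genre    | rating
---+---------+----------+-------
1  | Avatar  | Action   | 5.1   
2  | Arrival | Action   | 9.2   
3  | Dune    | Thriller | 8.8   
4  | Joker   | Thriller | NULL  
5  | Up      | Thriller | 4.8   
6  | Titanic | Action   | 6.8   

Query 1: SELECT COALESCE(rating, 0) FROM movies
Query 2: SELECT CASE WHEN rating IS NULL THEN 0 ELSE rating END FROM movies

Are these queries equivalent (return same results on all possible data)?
Yes, equivalent

Both queries return: [(0,), (4.8,), (5.1,), (6.8,), (8.8,), (9.2,)]

Reason: COALESCE vs CASE for NULL handling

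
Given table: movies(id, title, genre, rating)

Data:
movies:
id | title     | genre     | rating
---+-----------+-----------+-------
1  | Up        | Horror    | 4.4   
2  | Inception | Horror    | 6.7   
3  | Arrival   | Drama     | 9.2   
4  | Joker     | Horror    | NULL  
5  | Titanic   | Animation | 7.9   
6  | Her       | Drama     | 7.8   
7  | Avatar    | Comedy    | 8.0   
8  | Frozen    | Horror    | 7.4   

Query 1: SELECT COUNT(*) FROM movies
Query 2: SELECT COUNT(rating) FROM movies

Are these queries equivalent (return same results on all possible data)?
No, not equivalent

Query 1 returns: [(8,)]
Query 2 returns: [(7,)]

Reason: COUNT(*) includes NULLs, COUNT(column) excludes them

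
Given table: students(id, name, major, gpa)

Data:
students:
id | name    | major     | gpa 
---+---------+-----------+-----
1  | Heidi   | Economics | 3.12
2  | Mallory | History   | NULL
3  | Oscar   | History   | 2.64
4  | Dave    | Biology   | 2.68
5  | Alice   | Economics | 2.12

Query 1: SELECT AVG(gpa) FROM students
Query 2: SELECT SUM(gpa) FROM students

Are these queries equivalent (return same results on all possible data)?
No, not equivalent

Query 1 returns: [(2.64,)]
Query 2 returns: [(10.56,)]

Reason: AVG vs SUM give different aggregate values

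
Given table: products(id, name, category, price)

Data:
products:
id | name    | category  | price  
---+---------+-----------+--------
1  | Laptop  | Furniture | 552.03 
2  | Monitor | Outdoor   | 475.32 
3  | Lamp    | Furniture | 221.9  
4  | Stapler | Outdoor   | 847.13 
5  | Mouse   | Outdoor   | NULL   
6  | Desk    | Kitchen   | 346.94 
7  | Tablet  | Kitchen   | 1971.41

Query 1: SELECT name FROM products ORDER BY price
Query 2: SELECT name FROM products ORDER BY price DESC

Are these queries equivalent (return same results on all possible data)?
No, not equivalent

Query 1 returns: [('Mouse',), ('Lamp',), ('Desk',), ('Monitor',), ('Laptop',), ('Stapler',), ('Tablet',)]
Query 2 returns: [('Tablet',), ('Stapler',), ('Laptop',), ('Monitor',), ('Desk',), ('Lamp',), ('Mouse',)]

Reason: ASC vs DESC gives opposite ordering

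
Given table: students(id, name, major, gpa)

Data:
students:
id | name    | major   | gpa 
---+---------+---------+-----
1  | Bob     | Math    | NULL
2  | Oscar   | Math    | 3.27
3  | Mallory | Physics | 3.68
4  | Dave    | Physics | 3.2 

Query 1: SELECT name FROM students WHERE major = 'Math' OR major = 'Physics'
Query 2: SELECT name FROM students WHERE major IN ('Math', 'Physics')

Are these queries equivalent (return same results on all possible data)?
Yes, equivalent

Both queries return: [('Bob',), ('Dave',), ('Mallory',), ('Oscar',)]

Reason: OR vs IN are equivalent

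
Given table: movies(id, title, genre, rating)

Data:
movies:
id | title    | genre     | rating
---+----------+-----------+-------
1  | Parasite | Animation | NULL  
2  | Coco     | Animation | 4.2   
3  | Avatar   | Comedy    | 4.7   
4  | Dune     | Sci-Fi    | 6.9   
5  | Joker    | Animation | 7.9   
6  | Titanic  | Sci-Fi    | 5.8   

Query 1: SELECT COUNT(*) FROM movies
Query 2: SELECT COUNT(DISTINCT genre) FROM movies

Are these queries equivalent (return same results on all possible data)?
No, not equivalent

Query 1 returns: [(6,)]
Query 2 returns: [(3,)]

Reason: COUNT(*) counts rows, COUNT(DISTINCT genre) counts unique genres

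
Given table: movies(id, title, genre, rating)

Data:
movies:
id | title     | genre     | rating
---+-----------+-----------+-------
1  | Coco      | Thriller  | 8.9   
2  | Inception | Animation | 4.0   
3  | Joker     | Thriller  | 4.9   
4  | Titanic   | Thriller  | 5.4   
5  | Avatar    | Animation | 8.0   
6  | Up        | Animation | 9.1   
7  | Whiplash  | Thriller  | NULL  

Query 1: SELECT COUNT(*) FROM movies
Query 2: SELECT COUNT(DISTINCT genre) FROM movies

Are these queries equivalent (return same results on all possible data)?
No, not equivalent

Query 1 returns: [(7,)]
Query 2 returns: [(2,)]

Reason: COUNT(*) counts rows, COUNT(DISTINCT genre) counts unique genres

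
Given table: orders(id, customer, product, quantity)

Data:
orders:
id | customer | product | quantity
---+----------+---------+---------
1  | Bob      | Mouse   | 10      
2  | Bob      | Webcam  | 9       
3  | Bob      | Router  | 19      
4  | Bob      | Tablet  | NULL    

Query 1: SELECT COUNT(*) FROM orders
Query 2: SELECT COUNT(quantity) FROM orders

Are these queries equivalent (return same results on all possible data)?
No, not equivalent

Query 1 returns: [(4,)]
Query 2 returns: [(3,)]

Reason: COUNT(*) includes NULLs, COUNT(column) excludes them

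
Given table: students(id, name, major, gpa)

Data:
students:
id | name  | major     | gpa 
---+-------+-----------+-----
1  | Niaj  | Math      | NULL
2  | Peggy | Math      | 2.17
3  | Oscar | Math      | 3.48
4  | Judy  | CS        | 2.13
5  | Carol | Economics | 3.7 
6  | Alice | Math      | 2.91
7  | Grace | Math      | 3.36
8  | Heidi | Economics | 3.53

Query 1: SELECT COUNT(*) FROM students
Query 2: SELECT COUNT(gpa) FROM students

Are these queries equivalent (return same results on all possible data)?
No, not equivalent

Query 1 returns: [(8,)]
Query 2 returns: [(7,)]

Reason: COUNT(*) includes NULLs, COUNT(column) excludes them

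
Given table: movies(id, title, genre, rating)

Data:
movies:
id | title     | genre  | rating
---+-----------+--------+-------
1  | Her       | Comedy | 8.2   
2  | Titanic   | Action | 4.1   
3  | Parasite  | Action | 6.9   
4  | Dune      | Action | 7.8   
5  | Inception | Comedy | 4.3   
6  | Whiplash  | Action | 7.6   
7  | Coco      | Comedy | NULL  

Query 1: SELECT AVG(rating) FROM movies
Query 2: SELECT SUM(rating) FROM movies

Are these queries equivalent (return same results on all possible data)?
No, not equivalent

Query 1 returns: [(6.483333333333333,)]
Query 2 returns: [(38.9,)]

Reason: AVG vs SUM give different aggregate values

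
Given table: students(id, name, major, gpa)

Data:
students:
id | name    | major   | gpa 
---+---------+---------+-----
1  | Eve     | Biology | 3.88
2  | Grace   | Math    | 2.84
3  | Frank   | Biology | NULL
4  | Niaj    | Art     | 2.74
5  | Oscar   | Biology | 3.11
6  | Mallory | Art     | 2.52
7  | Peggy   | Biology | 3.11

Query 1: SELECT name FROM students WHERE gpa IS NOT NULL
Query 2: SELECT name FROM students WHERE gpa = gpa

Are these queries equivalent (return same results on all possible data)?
Yes, equivalent

Both queries return: [('Eve',), ('Grace',), ('Mallory',), ('Niaj',), ('Oscar',), ('Peggy',)]

Reason: IS NOT NULL vs self-equality (both exclude NULLs)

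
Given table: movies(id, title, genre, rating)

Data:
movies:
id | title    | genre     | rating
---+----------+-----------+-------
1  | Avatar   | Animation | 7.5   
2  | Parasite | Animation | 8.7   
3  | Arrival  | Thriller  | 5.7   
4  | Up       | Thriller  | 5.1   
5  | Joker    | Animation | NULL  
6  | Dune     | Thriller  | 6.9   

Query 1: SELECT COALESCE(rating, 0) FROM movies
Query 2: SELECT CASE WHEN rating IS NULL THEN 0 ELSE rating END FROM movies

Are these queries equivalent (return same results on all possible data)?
Yes, equivalent

Both queries return: [(0,), (5.1,), (5.7,), (6.9,), (7.5,), (8.7,)]

Reason: COALESCE vs CASE for NULL handling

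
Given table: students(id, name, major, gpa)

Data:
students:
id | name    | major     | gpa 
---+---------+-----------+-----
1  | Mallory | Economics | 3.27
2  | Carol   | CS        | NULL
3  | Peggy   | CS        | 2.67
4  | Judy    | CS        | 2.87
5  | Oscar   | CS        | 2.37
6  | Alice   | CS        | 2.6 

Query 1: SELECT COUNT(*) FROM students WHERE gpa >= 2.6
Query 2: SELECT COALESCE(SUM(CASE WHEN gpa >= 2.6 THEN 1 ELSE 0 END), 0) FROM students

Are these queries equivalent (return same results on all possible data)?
Yes, equivalent

Both queries return: [(4,)]

Reason: COUNT with WHERE vs conditional SUM (COALESCE handles empty-table NULL)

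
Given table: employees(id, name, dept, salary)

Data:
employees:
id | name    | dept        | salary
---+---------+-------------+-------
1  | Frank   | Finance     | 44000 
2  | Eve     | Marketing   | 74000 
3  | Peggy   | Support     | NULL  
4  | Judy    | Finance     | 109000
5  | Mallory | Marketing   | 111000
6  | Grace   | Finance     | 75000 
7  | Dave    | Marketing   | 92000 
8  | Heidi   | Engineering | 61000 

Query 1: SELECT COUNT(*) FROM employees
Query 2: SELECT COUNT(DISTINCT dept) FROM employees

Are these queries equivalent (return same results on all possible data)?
No, not equivalent

Query 1 returns: [(8,)]
Query 2 returns: [(4,)]

Reason: COUNT(*) counts rows, COUNT(DISTINCT dept) counts unique depts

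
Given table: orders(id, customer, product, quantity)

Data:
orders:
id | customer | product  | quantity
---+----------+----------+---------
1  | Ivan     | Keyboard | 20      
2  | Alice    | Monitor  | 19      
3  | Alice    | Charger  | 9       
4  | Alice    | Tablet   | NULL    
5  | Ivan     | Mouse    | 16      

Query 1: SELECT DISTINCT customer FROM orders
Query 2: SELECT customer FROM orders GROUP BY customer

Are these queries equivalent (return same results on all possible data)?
Yes, equivalent

Both queries return: [('Alice',), ('Ivan',)]

Reason: Both get unique customers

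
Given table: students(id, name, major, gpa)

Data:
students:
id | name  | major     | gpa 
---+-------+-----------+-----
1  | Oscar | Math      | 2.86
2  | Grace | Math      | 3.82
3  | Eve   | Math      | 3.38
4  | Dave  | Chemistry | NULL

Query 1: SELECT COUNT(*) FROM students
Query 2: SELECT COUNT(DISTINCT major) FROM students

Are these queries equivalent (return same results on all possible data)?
No, not equivalent

Query 1 returns: [(4,)]
Query 2 returns: [(2,)]

Reason: COUNT(*) counts rows, COUNT(DISTINCT major) counts unique majors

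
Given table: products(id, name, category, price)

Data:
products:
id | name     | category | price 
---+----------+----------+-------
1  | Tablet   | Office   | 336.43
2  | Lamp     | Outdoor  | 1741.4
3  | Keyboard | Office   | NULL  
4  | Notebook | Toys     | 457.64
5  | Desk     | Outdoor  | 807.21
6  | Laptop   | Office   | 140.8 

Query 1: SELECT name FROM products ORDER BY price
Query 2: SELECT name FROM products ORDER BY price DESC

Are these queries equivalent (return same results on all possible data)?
No, not equivalent

Query 1 returns: [('Keyboard',), ('Laptop',), ('Tablet',), ('Notebook',), ('Desk',), ('Lamp',)]
Query 2 returns: [('Lamp',), ('Desk',), ('Notebook',), ('Tablet',), ('Laptop',), ('Keyboard',)]

Reason: ASC vs DESC gives opposite ordering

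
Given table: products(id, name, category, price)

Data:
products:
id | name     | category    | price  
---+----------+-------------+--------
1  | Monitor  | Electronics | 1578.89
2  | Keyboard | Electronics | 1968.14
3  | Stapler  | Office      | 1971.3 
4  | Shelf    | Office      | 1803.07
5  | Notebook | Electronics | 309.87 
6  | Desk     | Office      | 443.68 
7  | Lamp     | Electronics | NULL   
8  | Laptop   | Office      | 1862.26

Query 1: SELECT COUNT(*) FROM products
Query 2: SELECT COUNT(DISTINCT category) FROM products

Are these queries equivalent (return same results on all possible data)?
No, not equivalent

Query 1 returns: [(8,)]
Query 2 returns: [(2,)]

Reason: COUNT(*) counts rows, COUNT(DISTINCT category) counts unique categorys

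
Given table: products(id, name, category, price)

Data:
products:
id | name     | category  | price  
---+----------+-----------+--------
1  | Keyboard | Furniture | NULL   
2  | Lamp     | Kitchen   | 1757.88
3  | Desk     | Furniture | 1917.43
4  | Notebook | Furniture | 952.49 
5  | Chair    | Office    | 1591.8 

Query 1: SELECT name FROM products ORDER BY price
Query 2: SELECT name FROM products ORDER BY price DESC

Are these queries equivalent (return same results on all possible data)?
No, not equivalent

Query 1 returns: [('Keyboard',), ('Notebook',), ('Chair',), ('Lamp',), ('Desk',)]
Query 2 returns: [('Desk',), ('Lamp',), ('Chair',), ('Notebook',), ('Keyboard',)]

Reason: ASC vs DESC gives opposite ordering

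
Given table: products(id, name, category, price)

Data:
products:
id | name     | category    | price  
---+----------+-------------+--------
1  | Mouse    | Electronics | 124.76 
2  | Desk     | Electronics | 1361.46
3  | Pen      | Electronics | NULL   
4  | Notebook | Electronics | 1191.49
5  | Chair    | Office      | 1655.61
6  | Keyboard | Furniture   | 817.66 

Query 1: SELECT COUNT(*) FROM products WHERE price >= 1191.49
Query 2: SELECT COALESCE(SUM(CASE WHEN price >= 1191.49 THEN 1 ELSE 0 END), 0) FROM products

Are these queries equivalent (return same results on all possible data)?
Yes, equivalent

Both queries return: [(3,)]

Reason: COUNT with WHERE vs conditional SUM (COALESCE handles empty-table NULL)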